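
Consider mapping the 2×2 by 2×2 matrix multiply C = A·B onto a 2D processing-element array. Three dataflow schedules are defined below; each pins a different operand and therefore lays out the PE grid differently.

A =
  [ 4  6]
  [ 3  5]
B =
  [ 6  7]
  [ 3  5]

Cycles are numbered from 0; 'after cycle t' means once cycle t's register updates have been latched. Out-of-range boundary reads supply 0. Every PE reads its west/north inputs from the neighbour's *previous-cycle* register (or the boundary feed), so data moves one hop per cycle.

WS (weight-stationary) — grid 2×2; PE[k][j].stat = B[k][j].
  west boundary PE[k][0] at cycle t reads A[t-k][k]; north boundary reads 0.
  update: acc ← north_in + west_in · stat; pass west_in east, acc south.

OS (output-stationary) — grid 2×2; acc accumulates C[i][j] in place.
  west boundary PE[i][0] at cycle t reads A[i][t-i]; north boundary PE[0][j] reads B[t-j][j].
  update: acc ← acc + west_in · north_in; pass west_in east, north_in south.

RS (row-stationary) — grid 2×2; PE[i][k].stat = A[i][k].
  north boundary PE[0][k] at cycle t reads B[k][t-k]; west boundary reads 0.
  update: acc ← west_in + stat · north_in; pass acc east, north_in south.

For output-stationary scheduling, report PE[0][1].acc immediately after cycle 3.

PE[0][1].acc = 58

OS on a 2×2 grid — tracing PE[0][1] and its feeders:
  step 0 · PE0,0: acc=24; fwd→4 fwd↓6
  step 0 · PE0,1: acc=0; fwd→0 fwd↓0
  step 1 · PE0,0: acc=42; fwd→6 fwd↓3
  step 1 · PE0,1: acc=28; fwd→4 fwd↓7
  step 2 · PE0,0: acc=42; fwd→0 fwd↓0
  step 2 · PE0,1: acc=58; fwd→6 fwd↓5
  step 3 · PE0,0: acc=42; fwd→0 fwd↓0
  step 3 · PE0,1: acc=58; fwd→0 fwd↓0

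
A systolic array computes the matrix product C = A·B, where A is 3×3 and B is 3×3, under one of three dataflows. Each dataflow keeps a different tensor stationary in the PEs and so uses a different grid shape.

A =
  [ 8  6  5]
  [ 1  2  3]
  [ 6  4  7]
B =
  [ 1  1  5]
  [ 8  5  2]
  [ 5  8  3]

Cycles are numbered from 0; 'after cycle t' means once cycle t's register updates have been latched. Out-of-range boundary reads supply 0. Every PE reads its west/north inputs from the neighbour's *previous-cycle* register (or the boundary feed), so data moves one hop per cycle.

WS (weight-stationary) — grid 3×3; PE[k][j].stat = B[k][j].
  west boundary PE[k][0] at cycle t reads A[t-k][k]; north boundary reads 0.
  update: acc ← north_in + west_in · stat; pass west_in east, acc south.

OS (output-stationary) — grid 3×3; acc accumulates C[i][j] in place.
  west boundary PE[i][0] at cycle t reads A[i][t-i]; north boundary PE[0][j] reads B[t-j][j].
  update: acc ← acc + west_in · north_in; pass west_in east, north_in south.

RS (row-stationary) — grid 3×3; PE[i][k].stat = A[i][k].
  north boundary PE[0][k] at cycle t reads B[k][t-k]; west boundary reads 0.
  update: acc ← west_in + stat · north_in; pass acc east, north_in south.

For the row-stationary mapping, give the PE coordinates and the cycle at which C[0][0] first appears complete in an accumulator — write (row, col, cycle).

(row, col, cycle) = (0, 2, 2)

Under RS, C[0][0] lands at PE[0][2]:
  @0  [0,2]  acc 0  |  →0  ↓0
  @1  [0,2]  acc 0  |  →0  ↓0
  @2  [0,2]  acc 81  |  →81  ↓5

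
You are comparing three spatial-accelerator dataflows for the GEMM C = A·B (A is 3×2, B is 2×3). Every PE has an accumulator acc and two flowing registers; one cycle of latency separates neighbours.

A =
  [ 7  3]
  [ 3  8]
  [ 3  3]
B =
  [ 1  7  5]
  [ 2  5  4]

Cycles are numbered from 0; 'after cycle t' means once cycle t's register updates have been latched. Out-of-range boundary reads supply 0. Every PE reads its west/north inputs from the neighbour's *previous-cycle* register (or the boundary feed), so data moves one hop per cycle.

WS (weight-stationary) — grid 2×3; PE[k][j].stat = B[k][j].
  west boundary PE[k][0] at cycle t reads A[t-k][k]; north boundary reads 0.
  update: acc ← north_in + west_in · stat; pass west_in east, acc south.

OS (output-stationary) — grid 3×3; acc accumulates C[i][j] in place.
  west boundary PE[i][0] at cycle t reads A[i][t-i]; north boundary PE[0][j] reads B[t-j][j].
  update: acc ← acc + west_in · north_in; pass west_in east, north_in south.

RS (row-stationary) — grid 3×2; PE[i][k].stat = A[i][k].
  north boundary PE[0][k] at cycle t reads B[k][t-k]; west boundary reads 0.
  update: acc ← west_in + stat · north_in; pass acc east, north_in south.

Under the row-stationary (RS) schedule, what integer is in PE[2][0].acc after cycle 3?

PE[2][0].acc = 21

RS on a 3×2 grid — tracing PE[2][0] and its feeders:
  @0  [1,0]  acc 0  |  →0  ↓0
  @0  [2,0]  acc 0  |  →0  ↓0
  @1  [1,0]  acc 3  |  →3  ↓1
  @1  [2,0]  acc 0  |  →0  ↓0
  @2  [1,0]  acc 21  |  →21  ↓7
  @2  [2,0]  acc 3  |  →3  ↓1
  @3  [1,0]  acc 15  |  →15  ↓5
  @3  [2,0]  acc 21  |  →21  ↓7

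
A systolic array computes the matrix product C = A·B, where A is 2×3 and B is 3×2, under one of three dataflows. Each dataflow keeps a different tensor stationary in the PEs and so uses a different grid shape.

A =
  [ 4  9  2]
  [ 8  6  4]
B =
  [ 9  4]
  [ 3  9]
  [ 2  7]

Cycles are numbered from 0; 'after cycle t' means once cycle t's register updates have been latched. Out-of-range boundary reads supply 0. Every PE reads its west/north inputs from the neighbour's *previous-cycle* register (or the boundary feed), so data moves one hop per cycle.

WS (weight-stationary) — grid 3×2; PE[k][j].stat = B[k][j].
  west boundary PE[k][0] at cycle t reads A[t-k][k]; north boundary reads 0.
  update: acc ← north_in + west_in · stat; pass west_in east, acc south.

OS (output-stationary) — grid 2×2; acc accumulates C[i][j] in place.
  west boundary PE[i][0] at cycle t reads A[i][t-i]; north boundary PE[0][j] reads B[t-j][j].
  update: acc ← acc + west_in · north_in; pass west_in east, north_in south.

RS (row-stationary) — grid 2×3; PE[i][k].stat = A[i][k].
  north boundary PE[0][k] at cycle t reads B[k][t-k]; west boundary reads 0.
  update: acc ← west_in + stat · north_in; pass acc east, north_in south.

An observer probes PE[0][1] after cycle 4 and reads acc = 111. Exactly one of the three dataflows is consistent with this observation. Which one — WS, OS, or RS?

WS [3×2] PE[0][1] across cycles:
  [0] (0,1) acc=0 (h:0 v:0)
  [1] (0,1) acc=16 (h:4 v:16)
  [2] (0,1) acc=32 (h:8 v:32)
  [3] (0,1) acc=0 (h:0 v:0)
  [4] (0,1) acc=0 (h:0 v:0)
OS [2×2] PE[0][1] across cycles:
  [0] (0,1) acc=0 (h:0 v:0)
  [1] (0,1) acc=16 (h:4 v:4)
  [2] (0,1) acc=97 (h:9 v:9)
  [3] (0,1) acc=111 (h:2 v:7)
  [4] (0,1) acc=111 (h:0 v:0)
RS [2×3] PE[0][1] across cycles:
  [0] (0,1) acc=0 (h:0 v:0)
  [1] (0,1) acc=63 (h:63 v:3)
  [2] (0,1) acc=97 (h:97 v:9)
  [3] (0,1) acc=0 (h:0 v:0)
  [4] (0,1) acc=0 (h:0 v:0)

dataflow = OS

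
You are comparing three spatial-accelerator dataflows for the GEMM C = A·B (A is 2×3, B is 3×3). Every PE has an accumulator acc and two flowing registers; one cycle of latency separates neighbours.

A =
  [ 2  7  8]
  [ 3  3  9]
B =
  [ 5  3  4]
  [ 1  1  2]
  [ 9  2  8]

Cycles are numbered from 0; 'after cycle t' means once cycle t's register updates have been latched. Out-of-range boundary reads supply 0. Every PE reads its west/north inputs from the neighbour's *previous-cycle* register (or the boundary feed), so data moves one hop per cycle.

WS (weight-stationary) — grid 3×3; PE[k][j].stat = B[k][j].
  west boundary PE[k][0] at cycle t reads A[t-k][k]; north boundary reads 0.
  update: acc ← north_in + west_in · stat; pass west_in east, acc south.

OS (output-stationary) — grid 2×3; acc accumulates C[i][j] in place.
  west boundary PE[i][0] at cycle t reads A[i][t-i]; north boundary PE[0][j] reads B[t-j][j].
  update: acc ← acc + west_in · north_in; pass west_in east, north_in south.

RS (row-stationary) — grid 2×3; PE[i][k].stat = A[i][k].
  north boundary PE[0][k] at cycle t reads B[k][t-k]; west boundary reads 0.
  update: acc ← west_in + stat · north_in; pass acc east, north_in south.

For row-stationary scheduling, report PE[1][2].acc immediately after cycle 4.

RS on a 2×3 grid — tracing PE[1][2] and its feeders:
  0: (0,2).acc=0  regs=<0,0>
  0: (1,1).acc=0  regs=<0,0>
  0: (1,2).acc=0  regs=<0,0>
  1: (0,2).acc=0  regs=<0,0>
  1: (1,1).acc=0  regs=<0,0>
  1: (1,2).acc=0  regs=<0,0>
  2: (0,2).acc=89  regs=<89,9>
  2: (1,1).acc=18  regs=<18,1>
  2: (1,2).acc=0  regs=<0,0>
  3: (0,2).acc=29  regs=<29,2>
  3: (1,1).acc=12  regs=<12,1>
  3: (1,2).acc=99  regs=<99,9>
  4: (0,2).acc=86  regs=<86,8>
  4: (1,1).acc=18  regs=<18,2>
  4: (1,2).acc=30  regs=<30,2>

PE[1][2].acc = 30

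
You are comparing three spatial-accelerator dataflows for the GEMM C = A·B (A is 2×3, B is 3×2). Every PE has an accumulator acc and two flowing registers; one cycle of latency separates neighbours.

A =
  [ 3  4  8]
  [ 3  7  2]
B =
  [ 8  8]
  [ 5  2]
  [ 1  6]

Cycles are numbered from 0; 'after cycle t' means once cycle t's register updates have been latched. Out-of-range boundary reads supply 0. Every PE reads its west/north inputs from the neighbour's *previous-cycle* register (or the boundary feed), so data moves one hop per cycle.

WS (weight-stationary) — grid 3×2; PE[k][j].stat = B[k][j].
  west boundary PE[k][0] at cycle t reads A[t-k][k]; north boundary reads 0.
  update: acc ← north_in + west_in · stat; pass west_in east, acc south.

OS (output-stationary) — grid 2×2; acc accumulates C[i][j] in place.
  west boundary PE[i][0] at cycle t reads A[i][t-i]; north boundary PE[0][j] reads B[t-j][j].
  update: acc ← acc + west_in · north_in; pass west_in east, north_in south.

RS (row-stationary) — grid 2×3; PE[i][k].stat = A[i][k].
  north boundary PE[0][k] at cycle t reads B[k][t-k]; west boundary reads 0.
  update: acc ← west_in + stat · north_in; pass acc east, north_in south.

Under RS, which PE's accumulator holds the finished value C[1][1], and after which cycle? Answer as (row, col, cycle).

RS: C[1][1] accumulates in PE[1][2]:
  after 0 — PE[1][2] acc=0, pass-E 0, pass-S 0
  after 1 — PE[1][2] acc=0, pass-E 0, pass-S 0
  after 2 — PE[1][2] acc=0, pass-E 0, pass-S 0
  after 3 — PE[1][2] acc=61, pass-E 61, pass-S 1
  after 4 — PE[1][2] acc=50, pass-E 50, pass-S 6

(row, col, cycle) = (1, 2, 4)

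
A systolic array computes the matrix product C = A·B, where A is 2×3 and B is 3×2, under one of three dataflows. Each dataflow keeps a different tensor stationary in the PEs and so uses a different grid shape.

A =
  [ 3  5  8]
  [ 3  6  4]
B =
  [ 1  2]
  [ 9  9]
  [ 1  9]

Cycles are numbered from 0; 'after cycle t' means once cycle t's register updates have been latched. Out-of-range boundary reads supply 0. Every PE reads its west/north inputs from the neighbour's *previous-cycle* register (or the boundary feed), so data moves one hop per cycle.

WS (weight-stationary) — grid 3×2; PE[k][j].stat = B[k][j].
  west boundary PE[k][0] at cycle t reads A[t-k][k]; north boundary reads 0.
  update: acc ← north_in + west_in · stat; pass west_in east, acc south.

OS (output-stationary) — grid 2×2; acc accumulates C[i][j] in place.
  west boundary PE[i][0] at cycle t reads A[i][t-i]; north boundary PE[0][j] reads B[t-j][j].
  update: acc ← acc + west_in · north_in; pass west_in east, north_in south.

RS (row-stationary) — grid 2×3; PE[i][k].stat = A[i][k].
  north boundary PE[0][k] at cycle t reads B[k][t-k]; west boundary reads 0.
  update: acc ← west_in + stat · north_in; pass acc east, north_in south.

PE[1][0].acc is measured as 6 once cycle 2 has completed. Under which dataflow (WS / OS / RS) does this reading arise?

WS [3×2] PE[1][0] across cycles:
  [0] (1,0) acc=0 (h:0 v:0)
  [1] (1,0) acc=48 (h:5 v:48)
  [2] (1,0) acc=57 (h:6 v:57)
OS [2×2] PE[1][0] across cycles:
  [0] (1,0) acc=0 (h:0 v:0)
  [1] (1,0) acc=3 (h:3 v:1)
  [2] (1,0) acc=57 (h:6 v:9)
RS [2×3] PE[1][0] across cycles:
  [0] (1,0) acc=0 (h:0 v:0)
  [1] (1,0) acc=3 (h:3 v:1)
  [2] (1,0) acc=6 (h:6 v:2)

dataflow = RS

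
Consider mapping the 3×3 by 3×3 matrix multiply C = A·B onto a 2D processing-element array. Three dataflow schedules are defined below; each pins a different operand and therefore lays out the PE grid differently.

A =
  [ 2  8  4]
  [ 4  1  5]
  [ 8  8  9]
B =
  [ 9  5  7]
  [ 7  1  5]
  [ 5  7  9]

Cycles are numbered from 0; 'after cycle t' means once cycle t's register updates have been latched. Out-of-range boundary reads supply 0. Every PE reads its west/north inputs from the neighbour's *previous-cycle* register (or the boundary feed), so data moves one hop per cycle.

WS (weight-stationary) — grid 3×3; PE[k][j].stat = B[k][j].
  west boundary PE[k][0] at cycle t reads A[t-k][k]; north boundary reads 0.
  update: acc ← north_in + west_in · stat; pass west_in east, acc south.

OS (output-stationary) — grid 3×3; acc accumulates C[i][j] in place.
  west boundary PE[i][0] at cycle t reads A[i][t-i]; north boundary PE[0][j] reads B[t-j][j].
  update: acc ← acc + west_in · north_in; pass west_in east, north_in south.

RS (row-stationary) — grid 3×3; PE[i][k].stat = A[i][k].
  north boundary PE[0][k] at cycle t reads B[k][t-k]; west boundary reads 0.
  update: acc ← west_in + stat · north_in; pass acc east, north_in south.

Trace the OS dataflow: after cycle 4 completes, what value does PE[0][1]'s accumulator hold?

PE[0][1].acc = 46

OS (3×3). Following PE[0][1] plus its west/north inputs:
  c0 r0c0: 18 / 2 / 9
  c0 r0c1: 0 / 0 / 0
  c1 r0c0: 74 / 8 / 7
  c1 r0c1: 10 / 2 / 5
  c2 r0c0: 94 / 4 / 5
  c2 r0c1: 18 / 8 / 1
  c3 r0c0: 94 / 0 / 0
  c3 r0c1: 46 / 4 / 7
  c4 r0c0: 94 / 0 / 0
  c4 r0c1: 46 / 0 / 0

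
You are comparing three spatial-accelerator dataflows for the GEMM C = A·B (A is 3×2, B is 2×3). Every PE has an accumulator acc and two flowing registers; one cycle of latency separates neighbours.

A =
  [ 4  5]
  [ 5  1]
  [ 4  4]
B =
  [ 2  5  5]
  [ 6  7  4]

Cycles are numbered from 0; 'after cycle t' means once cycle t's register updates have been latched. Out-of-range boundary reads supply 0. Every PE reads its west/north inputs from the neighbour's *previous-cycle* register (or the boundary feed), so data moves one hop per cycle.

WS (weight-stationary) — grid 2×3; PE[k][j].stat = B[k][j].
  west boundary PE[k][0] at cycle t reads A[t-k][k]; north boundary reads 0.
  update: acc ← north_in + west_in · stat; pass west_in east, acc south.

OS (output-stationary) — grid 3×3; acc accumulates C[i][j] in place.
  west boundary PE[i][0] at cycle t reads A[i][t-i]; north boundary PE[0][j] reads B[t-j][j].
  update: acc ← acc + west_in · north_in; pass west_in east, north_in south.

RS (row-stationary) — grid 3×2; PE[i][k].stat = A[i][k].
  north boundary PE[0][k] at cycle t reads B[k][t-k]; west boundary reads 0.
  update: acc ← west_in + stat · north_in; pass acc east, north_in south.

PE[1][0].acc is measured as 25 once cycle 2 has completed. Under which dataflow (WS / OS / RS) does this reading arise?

— WS: 2×3; PE[1][0] trace:
  t=0 PE[1][0]: acc=0 h=0 v=0
  t=1 PE[1][0]: acc=38 h=5 v=38
  t=2 PE[1][0]: acc=16 h=1 v=16
— OS: 3×3; PE[1][0] trace:
  t=0 PE[1][0]: acc=0 h=0 v=0
  t=1 PE[1][0]: acc=10 h=5 v=2
  t=2 PE[1][0]: acc=16 h=1 v=6
— RS: 3×2; PE[1][0] trace:
  t=0 PE[1][0]: acc=0 h=0 v=0
  t=1 PE[1][0]: acc=10 h=10 v=2
  t=2 PE[1][0]: acc=25 h=25 v=5

dataflow = RS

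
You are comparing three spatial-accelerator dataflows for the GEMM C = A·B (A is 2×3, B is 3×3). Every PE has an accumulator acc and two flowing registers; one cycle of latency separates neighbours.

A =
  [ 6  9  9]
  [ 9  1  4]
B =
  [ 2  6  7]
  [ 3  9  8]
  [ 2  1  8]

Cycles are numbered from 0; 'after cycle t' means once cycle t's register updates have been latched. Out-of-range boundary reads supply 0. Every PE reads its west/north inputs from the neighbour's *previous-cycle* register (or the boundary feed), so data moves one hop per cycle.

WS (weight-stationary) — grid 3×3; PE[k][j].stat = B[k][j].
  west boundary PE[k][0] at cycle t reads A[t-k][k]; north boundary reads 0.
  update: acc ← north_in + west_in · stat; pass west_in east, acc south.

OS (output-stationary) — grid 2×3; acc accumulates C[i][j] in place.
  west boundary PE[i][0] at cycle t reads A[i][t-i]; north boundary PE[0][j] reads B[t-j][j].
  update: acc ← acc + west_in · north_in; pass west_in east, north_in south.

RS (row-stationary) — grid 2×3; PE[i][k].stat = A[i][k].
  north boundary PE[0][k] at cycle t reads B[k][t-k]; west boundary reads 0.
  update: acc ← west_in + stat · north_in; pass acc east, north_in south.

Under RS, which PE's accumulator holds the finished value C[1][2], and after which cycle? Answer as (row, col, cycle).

(row, col, cycle) = (1, 2, 5)

RS: C[1][2] accumulates in PE[1][2]:
  c0 r1c2: 0 / 0 / 0
  c1 r1c2: 0 / 0 / 0
  c2 r1c2: 0 / 0 / 0
  c3 r1c2: 29 / 29 / 2
  c4 r1c2: 67 / 67 / 1
  c5 r1c2: 103 / 103 / 8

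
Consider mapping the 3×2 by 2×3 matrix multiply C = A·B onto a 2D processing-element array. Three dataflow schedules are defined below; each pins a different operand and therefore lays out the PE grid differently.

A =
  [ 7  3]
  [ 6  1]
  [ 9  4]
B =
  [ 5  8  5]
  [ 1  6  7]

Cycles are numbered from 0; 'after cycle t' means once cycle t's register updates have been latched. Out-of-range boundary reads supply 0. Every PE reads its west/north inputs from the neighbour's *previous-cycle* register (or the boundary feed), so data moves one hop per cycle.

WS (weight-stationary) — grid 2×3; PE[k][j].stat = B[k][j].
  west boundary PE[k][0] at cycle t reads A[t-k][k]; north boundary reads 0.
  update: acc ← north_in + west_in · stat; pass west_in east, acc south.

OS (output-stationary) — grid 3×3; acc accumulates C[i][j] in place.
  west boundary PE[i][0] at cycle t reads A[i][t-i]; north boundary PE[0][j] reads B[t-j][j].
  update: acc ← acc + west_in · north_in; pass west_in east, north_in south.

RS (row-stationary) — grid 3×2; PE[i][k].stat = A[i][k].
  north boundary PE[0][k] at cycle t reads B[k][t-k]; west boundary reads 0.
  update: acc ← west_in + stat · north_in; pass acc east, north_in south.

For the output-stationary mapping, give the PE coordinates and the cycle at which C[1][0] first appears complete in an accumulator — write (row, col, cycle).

Under OS, C[1][0] lands at PE[1][0]:
  t=0 PE[1][0]: acc=0 h=0 v=0
  t=1 PE[1][0]: acc=30 h=6 v=5
  t=2 PE[1][0]: acc=31 h=1 v=1

(row, col, cycle) = (1, 0, 2)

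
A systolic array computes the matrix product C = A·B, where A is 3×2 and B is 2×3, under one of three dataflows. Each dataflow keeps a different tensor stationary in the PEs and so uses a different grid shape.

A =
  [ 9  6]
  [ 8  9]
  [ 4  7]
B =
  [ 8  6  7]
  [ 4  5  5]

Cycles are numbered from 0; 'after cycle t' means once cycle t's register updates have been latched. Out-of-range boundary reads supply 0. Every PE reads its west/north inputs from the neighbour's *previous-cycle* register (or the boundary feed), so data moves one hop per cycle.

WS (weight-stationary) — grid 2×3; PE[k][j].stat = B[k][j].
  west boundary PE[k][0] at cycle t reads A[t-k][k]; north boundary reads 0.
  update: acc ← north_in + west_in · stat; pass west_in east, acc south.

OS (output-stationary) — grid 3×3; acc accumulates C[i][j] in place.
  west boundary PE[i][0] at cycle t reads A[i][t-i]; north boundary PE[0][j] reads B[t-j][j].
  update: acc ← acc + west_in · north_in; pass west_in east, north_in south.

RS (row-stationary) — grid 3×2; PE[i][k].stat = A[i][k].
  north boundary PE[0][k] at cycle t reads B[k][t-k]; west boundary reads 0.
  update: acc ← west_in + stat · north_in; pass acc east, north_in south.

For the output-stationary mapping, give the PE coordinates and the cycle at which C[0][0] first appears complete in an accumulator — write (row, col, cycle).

(row, col, cycle) = (0, 0, 1)

Under OS, C[0][0] lands at PE[0][0]:
  [0] (0,0) acc=72 (h:9 v:8)
  [1] (0,0) acc=96 (h:6 v:4)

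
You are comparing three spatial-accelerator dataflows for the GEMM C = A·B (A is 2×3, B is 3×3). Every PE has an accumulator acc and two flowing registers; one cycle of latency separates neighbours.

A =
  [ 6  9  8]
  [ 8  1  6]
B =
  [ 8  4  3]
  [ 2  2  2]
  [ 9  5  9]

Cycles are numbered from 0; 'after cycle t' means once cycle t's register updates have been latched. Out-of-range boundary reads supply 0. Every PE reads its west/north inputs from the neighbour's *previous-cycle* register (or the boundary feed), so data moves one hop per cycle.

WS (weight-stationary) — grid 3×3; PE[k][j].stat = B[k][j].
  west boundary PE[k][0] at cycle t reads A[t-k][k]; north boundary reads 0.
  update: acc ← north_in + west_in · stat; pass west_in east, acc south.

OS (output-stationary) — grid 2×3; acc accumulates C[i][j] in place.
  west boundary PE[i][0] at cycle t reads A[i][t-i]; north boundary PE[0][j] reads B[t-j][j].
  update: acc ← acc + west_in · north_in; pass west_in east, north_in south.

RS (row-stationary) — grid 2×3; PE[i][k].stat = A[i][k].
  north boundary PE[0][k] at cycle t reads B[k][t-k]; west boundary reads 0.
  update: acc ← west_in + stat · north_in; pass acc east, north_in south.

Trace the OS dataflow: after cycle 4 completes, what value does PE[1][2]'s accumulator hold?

PE[1][2].acc = 26

OS 2×3: PE[1][2] cycle-by-cycle (with neighbour feeds):
  after 0 — PE[0][2] acc=0, pass-E 0, pass-S 0
  after 0 — PE[1][1] acc=0, pass-E 0, pass-S 0
  after 0 — PE[1][2] acc=0, pass-E 0, pass-S 0
  after 1 — PE[0][2] acc=0, pass-E 0, pass-S 0
  after 1 — PE[1][1] acc=0, pass-E 0, pass-S 0
  after 1 — PE[1][2] acc=0, pass-E 0, pass-S 0
  after 2 — PE[0][2] acc=18, pass-E 6, pass-S 3
  after 2 — PE[1][1] acc=32, pass-E 8, pass-S 4
  after 2 — PE[1][2] acc=0, pass-E 0, pass-S 0
  after 3 — PE[0][2] acc=36, pass-E 9, pass-S 2
  after 3 — PE[1][1] acc=34, pass-E 1, pass-S 2
  after 3 — PE[1][2] acc=24, pass-E 8, pass-S 3
  after 4 — PE[0][2] acc=108, pass-E 8, pass-S 9
  after 4 — PE[1][1] acc=64, pass-E 6, pass-S 5
  after 4 — PE[1][2] acc=26, pass-E 1, pass-S 2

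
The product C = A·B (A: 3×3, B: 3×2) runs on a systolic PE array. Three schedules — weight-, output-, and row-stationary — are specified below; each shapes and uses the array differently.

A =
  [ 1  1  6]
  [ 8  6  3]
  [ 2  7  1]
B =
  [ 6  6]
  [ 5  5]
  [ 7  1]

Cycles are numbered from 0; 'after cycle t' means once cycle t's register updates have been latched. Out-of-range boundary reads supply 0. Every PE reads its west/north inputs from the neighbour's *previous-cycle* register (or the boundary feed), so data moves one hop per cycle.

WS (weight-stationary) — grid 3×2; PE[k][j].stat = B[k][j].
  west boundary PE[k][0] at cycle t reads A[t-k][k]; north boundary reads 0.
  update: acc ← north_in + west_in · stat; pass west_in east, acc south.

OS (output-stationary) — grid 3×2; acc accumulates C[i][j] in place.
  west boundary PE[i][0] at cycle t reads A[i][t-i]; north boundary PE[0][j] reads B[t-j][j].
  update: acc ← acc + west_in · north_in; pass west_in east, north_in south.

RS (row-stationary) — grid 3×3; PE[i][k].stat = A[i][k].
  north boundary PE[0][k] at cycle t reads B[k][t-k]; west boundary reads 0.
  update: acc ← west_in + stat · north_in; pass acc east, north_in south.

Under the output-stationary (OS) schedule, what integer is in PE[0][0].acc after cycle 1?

PE[0][0].acc = 11

OS on a 3×2 grid — tracing PE[0][0] and its feeders:
  after 0 — PE[0][0] acc=6, pass-E 1, pass-S 6
  after 1 — PE[0][0] acc=11, pass-E 1, pass-S 5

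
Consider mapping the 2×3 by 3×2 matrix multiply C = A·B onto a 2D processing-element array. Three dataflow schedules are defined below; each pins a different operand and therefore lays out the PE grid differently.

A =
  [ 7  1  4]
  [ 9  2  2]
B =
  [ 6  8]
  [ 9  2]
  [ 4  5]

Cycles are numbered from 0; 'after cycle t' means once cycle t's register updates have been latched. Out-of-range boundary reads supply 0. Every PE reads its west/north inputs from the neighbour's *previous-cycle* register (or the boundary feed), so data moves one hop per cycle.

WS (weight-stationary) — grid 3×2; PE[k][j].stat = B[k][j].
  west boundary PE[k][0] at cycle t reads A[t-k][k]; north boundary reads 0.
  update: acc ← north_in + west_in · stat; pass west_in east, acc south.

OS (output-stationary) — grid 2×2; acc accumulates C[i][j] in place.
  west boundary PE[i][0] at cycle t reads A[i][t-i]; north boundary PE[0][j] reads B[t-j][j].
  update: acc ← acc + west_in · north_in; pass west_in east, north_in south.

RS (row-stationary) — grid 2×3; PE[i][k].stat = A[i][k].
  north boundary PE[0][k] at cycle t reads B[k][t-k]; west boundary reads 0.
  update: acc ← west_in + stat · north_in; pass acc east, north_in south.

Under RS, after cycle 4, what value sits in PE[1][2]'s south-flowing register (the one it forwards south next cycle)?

RS on a 2×3 grid — tracing PE[1][2] and its feeders:
  after 0 — PE[0][2] acc=0, pass-E 0, pass-S 0
  after 0 — PE[1][1] acc=0, pass-E 0, pass-S 0
  after 0 — PE[1][2] acc=0, pass-E 0, pass-S 0
  after 1 — PE[0][2] acc=0, pass-E 0, pass-S 0
  after 1 — PE[1][1] acc=0, pass-E 0, pass-S 0
  after 1 — PE[1][2] acc=0, pass-E 0, pass-S 0
  after 2 — PE[0][2] acc=67, pass-E 67, pass-S 4
  after 2 — PE[1][1] acc=72, pass-E 72, pass-S 9
  after 2 — PE[1][2] acc=0, pass-E 0, pass-S 0
  after 3 — PE[0][2] acc=78, pass-E 78, pass-S 5
  after 3 — PE[1][1] acc=76, pass-E 76, pass-S 2
  after 3 — PE[1][2] acc=80, pass-E 80, pass-S 4
  after 4 — PE[0][2] acc=0, pass-E 0, pass-S 0
  after 4 — PE[1][1] acc=0, pass-E 0, pass-S 0
  after 4 — PE[1][2] acc=86, pass-E 86, pass-S 5

register = 5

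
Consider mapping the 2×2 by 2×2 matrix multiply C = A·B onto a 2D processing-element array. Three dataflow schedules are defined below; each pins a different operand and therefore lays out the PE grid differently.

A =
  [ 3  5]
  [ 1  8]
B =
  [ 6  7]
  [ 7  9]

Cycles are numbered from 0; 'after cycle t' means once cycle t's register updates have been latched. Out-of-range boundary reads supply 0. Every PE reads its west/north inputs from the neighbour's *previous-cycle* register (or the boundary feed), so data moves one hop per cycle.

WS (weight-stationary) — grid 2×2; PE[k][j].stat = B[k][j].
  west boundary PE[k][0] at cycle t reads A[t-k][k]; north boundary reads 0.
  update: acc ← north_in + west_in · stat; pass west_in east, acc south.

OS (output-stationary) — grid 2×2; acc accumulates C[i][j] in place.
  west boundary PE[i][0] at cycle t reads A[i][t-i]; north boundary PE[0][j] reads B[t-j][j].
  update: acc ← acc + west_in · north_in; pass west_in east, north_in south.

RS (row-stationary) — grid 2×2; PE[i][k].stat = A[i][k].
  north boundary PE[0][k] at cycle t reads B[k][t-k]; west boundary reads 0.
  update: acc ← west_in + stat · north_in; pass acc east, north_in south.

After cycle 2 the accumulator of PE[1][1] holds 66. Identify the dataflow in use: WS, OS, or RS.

Under WS (2×2), PE[1][1]:
  @0  [1,1]  acc 0  |  →0  ↓0
  @1  [1,1]  acc 0  |  →0  ↓0
  @2  [1,1]  acc 66  |  →5  ↓66
Under OS (2×2), PE[1][1]:
  @0  [1,1]  acc 0  |  →0  ↓0
  @1  [1,1]  acc 0  |  →0  ↓0
  @2  [1,1]  acc 7  |  →1  ↓7
Under RS (2×2), PE[1][1]:
  @0  [1,1]  acc 0  |  →0  ↓0
  @1  [1,1]  acc 0  |  →0  ↓0
  @2  [1,1]  acc 62  |  →62  ↓7

dataflow = WS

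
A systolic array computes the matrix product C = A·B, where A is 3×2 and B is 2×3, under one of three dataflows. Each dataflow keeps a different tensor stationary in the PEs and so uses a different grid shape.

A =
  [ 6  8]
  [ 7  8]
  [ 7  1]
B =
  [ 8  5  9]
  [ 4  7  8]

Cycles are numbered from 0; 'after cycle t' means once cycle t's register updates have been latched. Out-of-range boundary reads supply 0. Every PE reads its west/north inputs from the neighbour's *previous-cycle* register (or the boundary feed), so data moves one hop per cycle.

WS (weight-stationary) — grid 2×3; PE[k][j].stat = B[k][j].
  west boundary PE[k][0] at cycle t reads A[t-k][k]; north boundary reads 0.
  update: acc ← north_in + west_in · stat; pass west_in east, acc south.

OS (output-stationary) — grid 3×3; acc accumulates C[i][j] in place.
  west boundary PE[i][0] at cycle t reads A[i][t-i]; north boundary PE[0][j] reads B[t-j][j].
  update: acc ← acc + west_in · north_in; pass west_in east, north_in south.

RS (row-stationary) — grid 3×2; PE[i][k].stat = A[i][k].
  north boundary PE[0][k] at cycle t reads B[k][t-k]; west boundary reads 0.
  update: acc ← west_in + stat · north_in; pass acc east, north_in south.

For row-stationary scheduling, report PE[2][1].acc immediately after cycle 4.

PE[2][1].acc = 42

RS (3×2). Following PE[2][1] plus its west/north inputs:
  step 0 · PE1,1: acc=0; fwd→0 fwd↓0
  step 0 · PE2,0: acc=0; fwd→0 fwd↓0
  step 0 · PE2,1: acc=0; fwd→0 fwd↓0
  step 1 · PE1,1: acc=0; fwd→0 fwd↓0
  step 1 · PE2,0: acc=0; fwd→0 fwd↓0
  step 1 · PE2,1: acc=0; fwd→0 fwd↓0
  step 2 · PE1,1: acc=88; fwd→88 fwd↓4
  step 2 · PE2,0: acc=56; fwd→56 fwd↓8
  step 2 · PE2,1: acc=0; fwd→0 fwd↓0
  step 3 · PE1,1: acc=91; fwd→91 fwd↓7
  step 3 · PE2,0: acc=35; fwd→35 fwd↓5
  step 3 · PE2,1: acc=60; fwd→60 fwd↓4
  step 4 · PE1,1: acc=127; fwd→127 fwd↓8
  step 4 · PE2,0: acc=63; fwd→63 fwd↓9
  step 4 · PE2,1: acc=42; fwd→42 fwd↓7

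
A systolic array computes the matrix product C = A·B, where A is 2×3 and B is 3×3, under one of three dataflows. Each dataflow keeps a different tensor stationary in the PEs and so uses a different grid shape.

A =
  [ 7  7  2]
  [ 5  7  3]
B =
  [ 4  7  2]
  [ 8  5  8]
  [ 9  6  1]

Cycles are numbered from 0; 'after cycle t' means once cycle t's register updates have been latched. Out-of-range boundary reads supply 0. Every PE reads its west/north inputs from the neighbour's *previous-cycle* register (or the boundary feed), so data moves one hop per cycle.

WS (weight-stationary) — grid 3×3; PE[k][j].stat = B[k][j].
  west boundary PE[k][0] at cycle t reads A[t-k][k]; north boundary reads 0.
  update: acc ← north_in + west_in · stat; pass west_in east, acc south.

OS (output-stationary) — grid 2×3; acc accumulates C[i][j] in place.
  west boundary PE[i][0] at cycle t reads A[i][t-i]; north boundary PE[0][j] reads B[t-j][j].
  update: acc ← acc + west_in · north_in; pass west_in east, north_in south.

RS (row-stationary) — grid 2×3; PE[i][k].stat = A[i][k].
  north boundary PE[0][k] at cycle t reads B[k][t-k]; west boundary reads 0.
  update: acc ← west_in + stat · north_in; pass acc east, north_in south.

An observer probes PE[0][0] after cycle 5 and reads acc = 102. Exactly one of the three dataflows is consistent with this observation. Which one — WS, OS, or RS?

dataflow = OS

— WS: 3×3; PE[0][0] trace:
  cycle 0: PE[0][0] → acc 28, east 7, south 28
  cycle 1: PE[0][0] → acc 20, east 5, south 20
  cycle 2: PE[0][0] → acc 0, east 0, south 0
  cycle 3: PE[0][0] → acc 0, east 0, south 0
  cycle 4: PE[0][0] → acc 0, east 0, south 0
  cycle 5: PE[0][0] → acc 0, east 0, south 0
— OS: 2×3; PE[0][0] trace:
  cycle 0: PE[0][0] → acc 28, east 7, south 4
  cycle 1: PE[0][0] → acc 84, east 7, south 8
  cycle 2: PE[0][0] → acc 102, east 2, south 9
  cycle 3: PE[0][0] → acc 102, east 0, south 0
  cycle 4: PE[0][0] → acc 102, east 0, south 0
  cycle 5: PE[0][0] → acc 102, east 0, south 0
— RS: 2×3; PE[0][0] trace:
  cycle 0: PE[0][0] → acc 28, east 28, south 4
  cycle 1: PE[0][0] → acc 49, east 49, south 7
  cycle 2: PE[0][0] → acc 14, east 14, south 2
  cycle 3: PE[0][0] → acc 0, east 0, south 0
  cycle 4: PE[0][0] → acc 0, east 0, south 0
  cycle 5: PE[0][0] → acc 0, east 0, south 0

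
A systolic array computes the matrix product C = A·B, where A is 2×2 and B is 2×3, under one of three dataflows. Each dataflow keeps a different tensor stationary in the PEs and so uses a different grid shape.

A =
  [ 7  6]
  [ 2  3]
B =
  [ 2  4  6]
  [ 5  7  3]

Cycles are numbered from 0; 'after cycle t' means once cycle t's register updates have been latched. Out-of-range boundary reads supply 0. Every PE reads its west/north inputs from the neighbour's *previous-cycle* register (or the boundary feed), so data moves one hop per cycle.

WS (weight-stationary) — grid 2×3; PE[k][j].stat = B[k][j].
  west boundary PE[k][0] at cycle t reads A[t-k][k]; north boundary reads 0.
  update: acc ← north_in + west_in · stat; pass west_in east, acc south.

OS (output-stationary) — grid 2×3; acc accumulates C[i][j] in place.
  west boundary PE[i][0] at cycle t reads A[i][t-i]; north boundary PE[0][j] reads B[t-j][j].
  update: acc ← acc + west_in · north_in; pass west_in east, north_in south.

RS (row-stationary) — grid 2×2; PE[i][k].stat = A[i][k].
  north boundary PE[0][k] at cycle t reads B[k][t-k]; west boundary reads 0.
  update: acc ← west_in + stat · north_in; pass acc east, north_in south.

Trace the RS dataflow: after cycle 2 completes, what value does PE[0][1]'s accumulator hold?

PE[0][1].acc = 70

RS (2×2). Following PE[0][1] plus its west/north inputs:
  after 0 — PE[0][0] acc=14, pass-E 14, pass-S 2
  after 0 — PE[0][1] acc=0, pass-E 0, pass-S 0
  after 1 — PE[0][0] acc=28, pass-E 28, pass-S 4
  after 1 — PE[0][1] acc=44, pass-E 44, pass-S 5
  after 2 — PE[0][0] acc=42, pass-E 42, pass-S 6
  after 2 — PE[0][1] acc=70, pass-E 70, pass-S 7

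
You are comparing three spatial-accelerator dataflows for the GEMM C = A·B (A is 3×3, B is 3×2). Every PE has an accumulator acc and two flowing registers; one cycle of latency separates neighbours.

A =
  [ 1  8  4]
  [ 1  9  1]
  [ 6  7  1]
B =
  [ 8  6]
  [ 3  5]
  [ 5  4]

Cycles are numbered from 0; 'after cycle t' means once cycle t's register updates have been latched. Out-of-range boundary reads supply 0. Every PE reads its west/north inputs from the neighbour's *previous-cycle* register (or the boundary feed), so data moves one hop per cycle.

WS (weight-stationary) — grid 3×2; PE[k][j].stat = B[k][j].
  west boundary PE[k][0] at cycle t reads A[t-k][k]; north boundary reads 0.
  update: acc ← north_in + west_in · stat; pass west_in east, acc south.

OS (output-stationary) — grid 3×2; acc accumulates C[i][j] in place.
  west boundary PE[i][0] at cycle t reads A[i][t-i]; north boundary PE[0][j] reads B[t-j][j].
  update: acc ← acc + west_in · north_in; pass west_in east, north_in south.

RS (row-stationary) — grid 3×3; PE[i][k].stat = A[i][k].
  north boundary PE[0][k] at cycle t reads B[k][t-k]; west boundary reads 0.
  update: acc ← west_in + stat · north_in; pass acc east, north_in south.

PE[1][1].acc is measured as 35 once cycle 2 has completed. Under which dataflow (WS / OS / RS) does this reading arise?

— WS: 3×2; PE[1][1] trace:
  cycle 0: PE[1][1] → acc 0, east 0, south 0
  cycle 1: PE[1][1] → acc 0, east 0, south 0
  cycle 2: PE[1][1] → acc 46, east 8, south 46
— OS: 3×2; PE[1][1] trace:
  cycle 0: PE[1][1] → acc 0, east 0, south 0
  cycle 1: PE[1][1] → acc 0, east 0, south 0
  cycle 2: PE[1][1] → acc 6, east 1, south 6
— RS: 3×3; PE[1][1] trace:
  cycle 0: PE[1][1] → acc 0, east 0, south 0
  cycle 1: PE[1][1] → acc 0, east 0, south 0
  cycle 2: PE[1][1] → acc 35, east 35, south 3

dataflow = RS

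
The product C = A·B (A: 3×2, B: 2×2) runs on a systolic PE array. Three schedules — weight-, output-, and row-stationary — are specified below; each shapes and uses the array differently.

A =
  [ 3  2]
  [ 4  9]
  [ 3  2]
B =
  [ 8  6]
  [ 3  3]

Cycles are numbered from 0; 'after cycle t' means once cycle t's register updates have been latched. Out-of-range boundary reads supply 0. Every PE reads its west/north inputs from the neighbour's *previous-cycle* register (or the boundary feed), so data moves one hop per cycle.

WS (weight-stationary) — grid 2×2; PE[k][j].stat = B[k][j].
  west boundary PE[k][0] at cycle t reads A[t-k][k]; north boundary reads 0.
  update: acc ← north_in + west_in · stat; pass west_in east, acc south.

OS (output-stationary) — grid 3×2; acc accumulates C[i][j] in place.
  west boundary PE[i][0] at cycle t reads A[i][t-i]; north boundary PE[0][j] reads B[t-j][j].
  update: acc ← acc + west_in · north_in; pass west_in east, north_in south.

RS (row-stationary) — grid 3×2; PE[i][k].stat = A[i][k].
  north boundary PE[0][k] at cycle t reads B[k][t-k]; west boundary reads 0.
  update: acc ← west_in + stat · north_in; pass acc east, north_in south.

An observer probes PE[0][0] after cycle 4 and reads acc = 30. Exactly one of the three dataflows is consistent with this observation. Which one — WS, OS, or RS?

dataflow = OS

— WS: 2×2; PE[0][0] trace:
  t=0 PE[0][0]: acc=24 h=3 v=24
  t=1 PE[0][0]: acc=32 h=4 v=32
  t=2 PE[0][0]: acc=24 h=3 v=24
  t=3 PE[0][0]: acc=0 h=0 v=0
  t=4 PE[0][0]: acc=0 h=0 v=0
— OS: 3×2; PE[0][0] trace:
  t=0 PE[0][0]: acc=24 h=3 v=8
  t=1 PE[0][0]: acc=30 h=2 v=3
  t=2 PE[0][0]: acc=30 h=0 v=0
  t=3 PE[0][0]: acc=30 h=0 v=0
  t=4 PE[0][0]: acc=30 h=0 v=0
— RS: 3×2; PE[0][0] trace:
  t=0 PE[0][0]: acc=24 h=24 v=8
  t=1 PE[0][0]: acc=18 h=18 v=6
  t=2 PE[0][0]: acc=0 h=0 v=0
  t=3 PE[0][0]: acc=0 h=0 v=0
  t=4 PE[0][0]: acc=0 h=0 v=0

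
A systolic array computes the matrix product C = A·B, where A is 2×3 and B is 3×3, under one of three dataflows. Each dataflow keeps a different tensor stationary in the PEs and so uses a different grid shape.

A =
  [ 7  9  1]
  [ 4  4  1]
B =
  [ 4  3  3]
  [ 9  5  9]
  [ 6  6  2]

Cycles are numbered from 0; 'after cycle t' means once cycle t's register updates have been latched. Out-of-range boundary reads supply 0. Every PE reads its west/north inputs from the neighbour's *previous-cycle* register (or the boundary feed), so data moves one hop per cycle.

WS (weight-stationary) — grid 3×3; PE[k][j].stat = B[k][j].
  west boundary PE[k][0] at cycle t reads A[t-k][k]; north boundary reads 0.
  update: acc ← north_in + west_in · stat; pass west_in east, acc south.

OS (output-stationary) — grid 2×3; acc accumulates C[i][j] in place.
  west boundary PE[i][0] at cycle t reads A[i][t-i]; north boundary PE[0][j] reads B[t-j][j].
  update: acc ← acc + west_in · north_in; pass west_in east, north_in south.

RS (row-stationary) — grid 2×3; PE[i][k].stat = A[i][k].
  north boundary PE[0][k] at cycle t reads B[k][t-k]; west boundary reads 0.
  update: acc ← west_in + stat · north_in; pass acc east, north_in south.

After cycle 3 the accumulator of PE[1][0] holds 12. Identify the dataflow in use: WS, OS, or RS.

dataflow = RS

WS [3×3] PE[1][0] across cycles:
  t=0 PE[1][0]: acc=0 h=0 v=0
  t=1 PE[1][0]: acc=109 h=9 v=109
  t=2 PE[1][0]: acc=52 h=4 v=52
  t=3 PE[1][0]: acc=0 h=0 v=0
OS [2×3] PE[1][0] across cycles:
  t=0 PE[1][0]: acc=0 h=0 v=0
  t=1 PE[1][0]: acc=16 h=4 v=4
  t=2 PE[1][0]: acc=52 h=4 v=9
  t=3 PE[1][0]: acc=58 h=1 v=6
RS [2×3] PE[1][0] across cycles:
  t=0 PE[1][0]: acc=0 h=0 v=0
  t=1 PE[1][0]: acc=16 h=16 v=4
  t=2 PE[1][0]: acc=12 h=12 v=3
  t=3 PE[1][0]: acc=12 h=12 v=3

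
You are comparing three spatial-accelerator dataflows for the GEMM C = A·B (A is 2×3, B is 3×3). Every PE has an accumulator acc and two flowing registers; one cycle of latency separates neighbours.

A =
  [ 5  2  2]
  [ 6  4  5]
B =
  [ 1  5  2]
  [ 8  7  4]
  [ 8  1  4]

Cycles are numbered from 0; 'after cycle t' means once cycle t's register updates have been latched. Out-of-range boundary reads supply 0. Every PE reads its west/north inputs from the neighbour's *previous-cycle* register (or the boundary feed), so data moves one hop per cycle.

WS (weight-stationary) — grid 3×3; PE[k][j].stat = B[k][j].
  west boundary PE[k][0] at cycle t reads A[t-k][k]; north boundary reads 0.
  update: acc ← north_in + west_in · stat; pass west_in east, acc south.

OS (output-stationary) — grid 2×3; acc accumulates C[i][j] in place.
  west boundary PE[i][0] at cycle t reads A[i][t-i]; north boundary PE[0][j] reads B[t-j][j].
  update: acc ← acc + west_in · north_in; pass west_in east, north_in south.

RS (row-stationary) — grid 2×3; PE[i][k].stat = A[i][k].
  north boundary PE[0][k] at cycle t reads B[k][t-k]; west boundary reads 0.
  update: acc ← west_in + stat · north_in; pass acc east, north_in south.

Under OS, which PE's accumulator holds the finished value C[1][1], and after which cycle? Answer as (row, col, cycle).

(row, col, cycle) = (1, 1, 4)

Under OS, C[1][1] lands at PE[1][1]:
  cycle 0: PE[1][1] → acc 0, east 0, south 0
  cycle 1: PE[1][1] → acc 0, east 0, south 0
  cycle 2: PE[1][1] → acc 30, east 6, south 5
  cycle 3: PE[1][1] → acc 58, east 4, south 7
  cycle 4: PE[1][1] → acc 63, east 5, south 1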